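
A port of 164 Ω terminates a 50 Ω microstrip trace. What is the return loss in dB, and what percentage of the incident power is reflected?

RL ≈ 5.47 dB; 28.4% of incident power reflected

Γ = (164 − 50)/(164 + 50) = 0.533
RL = −20·log₁₀(0.533) = 5.47 dB
P_refl/P_inc = |Γ|² = 0.284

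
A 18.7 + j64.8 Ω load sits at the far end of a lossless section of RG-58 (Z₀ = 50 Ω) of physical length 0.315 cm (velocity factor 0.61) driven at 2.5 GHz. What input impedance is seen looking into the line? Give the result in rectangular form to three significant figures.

λ = v/f = 0.61·c / 2.5 GHz = 0.0732 m
βl = 2π·l/λ = 2π × 0.043 = 15.5°
tan(βl) = tan(15.5°) = 0.277
Z_in = Z_0·(Z_L + jZ_0·tanβl)/(Z_0 + jZ_L·tanβl)
     = 50·(18.7 + j78.7)/(32 + j5.18)

Z_in ≈ 47.8 + j115 Ω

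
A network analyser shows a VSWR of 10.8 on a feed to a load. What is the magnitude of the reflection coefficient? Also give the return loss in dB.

|Γ| ≈ 0.831; return loss ≈ 1.61 dB

|Γ| = (S − 1)/(S + 1) = (10.8 − 1)/(10.8 + 1) = 9.8/11.8
RL = −20·log₁₀|Γ| = −20·log₁₀(0.831)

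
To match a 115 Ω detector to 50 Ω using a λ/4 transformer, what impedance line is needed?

Z_qwt ≈ 75.8 Ω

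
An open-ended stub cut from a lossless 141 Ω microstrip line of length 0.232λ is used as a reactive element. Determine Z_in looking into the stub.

Z_in ≈ −j16 Ω

βl = 2π × 0.232 = 83.5°
tan(βl) = 8.8
For an open-ended stub, Z_in = −jZ_0·cot(βl) = −jZ_0/tan(βl)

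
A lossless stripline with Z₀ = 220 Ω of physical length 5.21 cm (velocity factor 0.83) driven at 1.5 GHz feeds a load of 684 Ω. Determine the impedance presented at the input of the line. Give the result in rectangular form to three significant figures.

λ = v/f = 0.83·c / 1.5 GHz = 0.166 m
βl = 2π·l/λ = 2π × 0.314 = 113°
tan(βl) = tan(113°) = -2.36
Z_in = Z_0·(Z_L + jZ_0·tanβl)/(Z_0 + jZ_L·tanβl)
     = 220·(684 − j519)/(220 − j1610)

Z_in ≈ 82 + j82.1 Ω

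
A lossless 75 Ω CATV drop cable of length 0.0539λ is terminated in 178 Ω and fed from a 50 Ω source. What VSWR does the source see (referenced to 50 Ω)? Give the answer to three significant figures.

βl = 2π × 0.0539 = 19.4°
tan(βl) = 0.352
Z_in = Z_0·(Z_L + jZ_0·tanβl)/(Z_0 + jZ_L·tanβl) = 118 − j72 Ω
Γ_s = (Z_in − Z_s)/(Z_in + Z_s) = (67.8 − j72)/(168 − j72), |Γ_s| = 0.542
VSWR = (1 + |Γ_s|)/(1 − |Γ_s|)

VSWR ≈ 3.36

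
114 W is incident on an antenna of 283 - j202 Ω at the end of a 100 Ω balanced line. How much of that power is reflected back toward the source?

|Γ| = |(183 − j202)/(383 − j202)| = 0.629
|Γ|² = 0.396
P_refl = |Γ|²·P_inc = 45.2 W, P_del = (1 − |Γ|²)·P_inc = 68.8 W

P_reflected ≈ 45.2 W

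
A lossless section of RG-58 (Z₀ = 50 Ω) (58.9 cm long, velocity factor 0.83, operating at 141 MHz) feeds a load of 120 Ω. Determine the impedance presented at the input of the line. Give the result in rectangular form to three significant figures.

Z_in ≈ 26.3 + j22.6 Ω

λ = v/f = 0.83·c / 141 MHz = 1.77 m
βl = 2π·l/λ = 2π × 0.334 = 120°
tan(βl) = tan(120°) = -1.73
Z_in = Z_0·(Z_L + jZ_0·tanβl)/(Z_0 + jZ_L·tanβl)
     = 50·(120 − j86.4)/(50 − j207)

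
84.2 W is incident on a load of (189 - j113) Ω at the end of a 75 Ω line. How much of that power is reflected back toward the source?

P_reflected ≈ 26.3 W

|Γ| = |(114 − j113)/(264 − j113)| = 0.559
|Γ|² = 0.312
P_refl = |Γ|²·P_inc = 26.3 W, P_del = (1 − |Γ|²)·P_inc = 57.9 W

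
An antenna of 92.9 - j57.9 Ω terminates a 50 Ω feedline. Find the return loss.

Γ = (42.9 − j57.9)/(142.9 − j57.9), |Γ| = 0.467
RL = −20·log₁₀|Γ| = −20·log₁₀(0.467)

RL ≈ 6.61 dB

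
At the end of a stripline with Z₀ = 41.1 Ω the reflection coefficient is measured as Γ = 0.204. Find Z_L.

Z_L = Z_0·(1 + Γ)/(1 − Γ) = 41.1·(1.2)/(0.796)

Z_L ≈ 62.2 Ω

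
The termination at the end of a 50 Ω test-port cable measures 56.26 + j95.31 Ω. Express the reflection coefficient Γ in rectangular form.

Γ ≈ 0.478 + j0.468

Γ = (Z_L − Z_0)/(Z_L + Z_0) = (6.26 + j95.31)/(106.3 + j95.31)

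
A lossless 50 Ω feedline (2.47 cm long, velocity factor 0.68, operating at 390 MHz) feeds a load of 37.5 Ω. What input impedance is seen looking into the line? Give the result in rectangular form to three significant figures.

λ = v/f = 0.68·c / 390 MHz = 0.523 m
βl = 2π·l/λ = 2π × 0.0472 = 17°
tan(βl) = tan(17°) = 0.306
Z_in = Z_0·(Z_L + jZ_0·tanβl)/(Z_0 + jZ_L·tanβl)
     = 50·(37.5 + j15.3)/(50 + j11.5)

Z_in ≈ 39 + j6.35 Ω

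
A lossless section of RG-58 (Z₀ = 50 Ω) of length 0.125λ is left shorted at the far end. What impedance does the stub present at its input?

Z_in ≈ +j50 Ω

βl = 2π × 0.125 = 45°
tan(βl) = 1
For a shorted stub, Z_in = jZ_0·tan(βl)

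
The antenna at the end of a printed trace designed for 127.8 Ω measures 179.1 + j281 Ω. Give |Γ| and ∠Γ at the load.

Γ ≈ 0.686 ∠ 37.2°

Γ = (Z_L − Z_0)/(Z_L + Z_0) = (51.3 + j281)/(306.9 + j281)
|Γ| = 286/416 = 0.686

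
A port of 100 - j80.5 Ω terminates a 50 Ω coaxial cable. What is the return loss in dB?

Γ = (50 − j80.5)/(150 − j80.5), |Γ| = 0.557
RL = −20·log₁₀|Γ| = −20·log₁₀(0.557)

RL ≈ 5.09 dB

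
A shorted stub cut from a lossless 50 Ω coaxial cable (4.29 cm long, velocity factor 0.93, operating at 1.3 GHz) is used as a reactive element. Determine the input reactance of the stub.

λ = v/f = 0.93·c / 1.3 GHz = 0.215 m
βl = 2π·l/λ = 2π × 0.2 = 72°
tan(βl) = 3.07
For a shorted stub, Z_in = jZ_0·tan(βl)

X_in ≈ 154 Ω (inductive)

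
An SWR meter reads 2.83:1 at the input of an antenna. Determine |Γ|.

|Γ| ≈ 0.478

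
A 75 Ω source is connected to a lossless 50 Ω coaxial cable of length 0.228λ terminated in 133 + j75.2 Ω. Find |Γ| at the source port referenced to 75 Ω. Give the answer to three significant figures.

|Γ| ≈ 0.674

βl = 2π × 0.228 = 82.1°
tan(βl) = 7.19
Z_in = Z_0·(Z_L + jZ_0·tanβl)/(Z_0 + jZ_L·tanβl) = 15.2 − j14.7 Ω
Γ_s = (Z_in − Z_s)/(Z_in + Z_s) = (-59.8 − j14.7)/(90.2 − j14.7), |Γ_s| = 0.674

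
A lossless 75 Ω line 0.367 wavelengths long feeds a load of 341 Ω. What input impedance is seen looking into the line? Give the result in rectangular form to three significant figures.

βl = 2π × 0.367 = 132°
tan(βl) = tan(132°) = -1.11
Z_in = Z_0·(Z_L + jZ_0·tanβl)/(Z_0 + jZ_L·tanβl)
     = 75·(341 − j82.9)/(75 − j377)

Z_in ≈ 28.8 + j62.1 Ω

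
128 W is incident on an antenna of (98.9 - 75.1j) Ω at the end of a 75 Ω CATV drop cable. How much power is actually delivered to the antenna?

|Γ| = |(23.9 − j75.1)/(173.9 − j75.1)| = 0.416
|Γ|² = 0.173
P_refl = |Γ|²·P_inc = 22.2 W, P_del = (1 − |Γ|²)·P_inc = 106 W

P_delivered ≈ 106 W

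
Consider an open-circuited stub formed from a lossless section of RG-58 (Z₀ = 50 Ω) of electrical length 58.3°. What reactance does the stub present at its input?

tan(βl) = 1.62
For an open-circuited stub, Z_in = −jZ_0·cot(βl) = −jZ_0/tan(βl)

X_in ≈ -30.9 Ω (capacitive)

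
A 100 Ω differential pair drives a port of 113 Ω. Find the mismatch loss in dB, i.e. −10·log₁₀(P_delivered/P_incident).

mismatch loss ≈ 0.0162 dB

Γ = (113 − 100)/(113 + 100) = 0.061
|Γ|² = 0.00373, so P_del/P_inc = 1 − |Γ|² = 0.996
ML = −10·log₁₀(1 − |Γ|²)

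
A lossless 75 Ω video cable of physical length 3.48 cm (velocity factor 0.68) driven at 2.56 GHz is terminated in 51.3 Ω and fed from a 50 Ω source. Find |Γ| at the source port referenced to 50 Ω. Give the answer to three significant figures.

|Γ| ≈ 0.155

λ = v/f = 0.68·c / 2.56 GHz = 0.0797 m
βl = 2π·l/λ = 2π × 0.437 = 157°
tan(βl) = -0.42
Z_in = Z_0·(Z_L + jZ_0·tanβl)/(Z_0 + jZ_L·tanβl) = 55.7 − j15.5 Ω
Γ_s = (Z_in − Z_s)/(Z_in + Z_s) = (5.75 − j15.5)/(106 − j15.5), |Γ_s| = 0.155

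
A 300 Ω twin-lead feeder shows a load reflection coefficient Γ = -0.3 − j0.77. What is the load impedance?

Z_L = Z_0·(1 + Γ)/(1 − Γ) = 300·(0.7 − j0.77)/(1.3 + j0.77)

Z_L ≈ 41.7 − j202 Ω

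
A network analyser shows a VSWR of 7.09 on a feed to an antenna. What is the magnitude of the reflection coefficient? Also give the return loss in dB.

|Γ| = (S − 1)/(S + 1) = (7.09 − 1)/(7.09 + 1) = 6.09/8.09
RL = −20·log₁₀|Γ| = −20·log₁₀(0.753)

|Γ| ≈ 0.753; return loss ≈ 2.47 dB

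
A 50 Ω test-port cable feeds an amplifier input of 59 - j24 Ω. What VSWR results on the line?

VSWR ≈ 1.6

Γ = (Z_L − Z_0)/(Z_L + Z_0) = (9 − j24)/(109 − j24)
|Γ| = 25.6/112 = 0.23
VSWR = (1 + |Γ|)/(1 − |Γ|) = 1.23/0.77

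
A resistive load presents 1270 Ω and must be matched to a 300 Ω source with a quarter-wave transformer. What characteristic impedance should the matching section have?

Z_qwt = √(Z_0·R_L) = √(300 × 1270) = √381000

Z_qwt ≈ 617 Ω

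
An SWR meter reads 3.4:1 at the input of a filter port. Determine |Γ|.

|Γ| ≈ 0.545

|Γ| = (S − 1)/(S + 1) = (3.4 − 1)/(3.4 + 1) = 2.4/4.4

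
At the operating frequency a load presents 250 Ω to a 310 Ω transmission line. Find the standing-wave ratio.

VSWR ≈ 1.24

Γ = (250 − 310)/(250 + 310) = -0.107
VSWR = (1 + 0.107)/(1 − 0.107)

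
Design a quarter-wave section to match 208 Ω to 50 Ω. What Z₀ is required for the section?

Z_qwt ≈ 102 Ω

Z_qwt = √(Z_0·R_L) = √(50 × 208) = √10400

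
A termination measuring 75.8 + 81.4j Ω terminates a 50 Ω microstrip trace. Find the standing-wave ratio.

VSWR ≈ 3.65

Γ = (Z_L − Z_0)/(Z_L + Z_0) = (25.8 + j81.4)/(125.8 + j81.4)
|Γ| = 85.4/150 = 0.57
VSWR = (1 + |Γ|)/(1 − |Γ|) = 1.57/0.43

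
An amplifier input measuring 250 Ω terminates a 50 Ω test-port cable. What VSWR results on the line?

VSWR ≈ 5

For a purely resistive load, VSWR = R_L/Z_0 or Z_0/R_L (whichever > 1) = 250/50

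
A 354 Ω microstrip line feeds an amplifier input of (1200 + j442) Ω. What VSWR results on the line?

VSWR ≈ 3.89

Γ = (Z_L − Z_0)/(Z_L + Z_0) = (846 + j442)/(1554 + j442)
|Γ| = 955/1620 = 0.591
VSWR = (1 + |Γ|)/(1 − |Γ|) = 1.59/0.409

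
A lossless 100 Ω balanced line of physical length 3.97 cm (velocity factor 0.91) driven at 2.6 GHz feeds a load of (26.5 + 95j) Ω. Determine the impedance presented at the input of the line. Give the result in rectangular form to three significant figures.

Z_in ≈ 13.7 + j1.2 Ω

λ = v/f = 0.91·c / 2.6 GHz = 0.105 m
βl = 2π·l/λ = 2π × 0.378 = 136°
tan(βl) = tan(136°) = -0.962
Z_in = Z_0·(Z_L + jZ_0·tanβl)/(Z_0 + jZ_L·tanβl)
     = 100·(26.5 − j1.18)/(191 − j25.5)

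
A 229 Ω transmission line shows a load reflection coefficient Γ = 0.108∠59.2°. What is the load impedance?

Z_L ≈ 251 + j47.2 Ω

Z_L = Z_0·(1 + Γ)/(1 − Γ) = 229·(1.06 + j0.0928)/(0.945 − j0.0928)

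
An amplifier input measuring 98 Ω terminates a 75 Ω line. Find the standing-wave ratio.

VSWR ≈ 1.31

For a purely resistive load, VSWR = R_L/Z_0 or Z_0/R_L (whichever > 1) = 98/75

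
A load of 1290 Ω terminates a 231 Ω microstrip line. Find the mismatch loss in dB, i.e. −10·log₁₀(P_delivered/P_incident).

Γ = (1290 − 231)/(1290 + 231) = 0.696
|Γ|² = 0.485, so P_del/P_inc = 1 − |Γ|² = 0.515
ML = −10·log₁₀(1 − |Γ|²)

mismatch loss ≈ 2.88 dB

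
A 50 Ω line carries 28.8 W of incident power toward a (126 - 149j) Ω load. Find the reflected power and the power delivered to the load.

|Γ| = |(76 − j149)/(176 − j149)| = 0.725
|Γ|² = 0.526
P_refl = |Γ|²·P_inc = 15.2 W, P_del = (1 − |Γ|²)·P_inc = 13.6 W

P_reflected ≈ 15.2 W; P_delivered ≈ 13.6 W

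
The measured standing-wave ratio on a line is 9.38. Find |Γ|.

|Γ| = (S − 1)/(S + 1) = (9.38 − 1)/(9.38 + 1) = 8.38/10.4

|Γ| ≈ 0.807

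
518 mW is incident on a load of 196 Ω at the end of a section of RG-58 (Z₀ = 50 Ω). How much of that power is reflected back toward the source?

Γ = (196 − 50)/(196 + 50) = 0.593
|Γ|² = 0.352
P_refl = |Γ|²·P_inc = 182 mW, P_del = (1 − |Γ|²)·P_inc = 336 mW

P_reflected ≈ 182 mW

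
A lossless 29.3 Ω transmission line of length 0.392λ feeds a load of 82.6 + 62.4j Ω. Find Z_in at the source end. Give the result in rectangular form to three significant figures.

Z_in ≈ 10.9 + j23.4 Ω

βl = 2π × 0.392 = 141°
tan(βl) = tan(141°) = -0.806
Z_in = Z_0·(Z_L + jZ_0·tanβl)/(Z_0 + jZ_L·tanβl)
     = 29.3·(82.6 + j38.8)/(79.6 − j66.6)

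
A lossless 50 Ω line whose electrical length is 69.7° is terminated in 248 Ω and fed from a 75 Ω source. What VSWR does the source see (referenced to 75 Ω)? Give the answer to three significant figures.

VSWR ≈ 6.95

tan(βl) = 2.7
Z_in = Z_0·(Z_L + jZ_0·tanβl)/(Z_0 + jZ_L·tanβl) = 11.4 − j17.6 Ω
Γ_s = (Z_in − Z_s)/(Z_in + Z_s) = (-63.6 − j17.6)/(86.4 − j17.6), |Γ_s| = 0.749
VSWR = (1 + |Γ_s|)/(1 − |Γ_s|)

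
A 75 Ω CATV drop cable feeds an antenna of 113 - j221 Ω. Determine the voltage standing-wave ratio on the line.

Γ = (Z_L − Z_0)/(Z_L + Z_0) = (38 − j221)/(188 − j221)
|Γ| = 224/290 = 0.773
VSWR = (1 + |Γ|)/(1 − |Γ|) = 1.77/0.227

VSWR ≈ 7.81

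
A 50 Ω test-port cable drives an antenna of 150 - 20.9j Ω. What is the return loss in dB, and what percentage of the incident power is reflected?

RL ≈ 5.88 dB; 25.8% of incident power reflected

Γ = (100 − j20.9)/(200 − j20.9), |Γ| = 0.508
RL = −20·log₁₀(0.508) = 5.88 dB
P_refl/P_inc = |Γ|² = 0.258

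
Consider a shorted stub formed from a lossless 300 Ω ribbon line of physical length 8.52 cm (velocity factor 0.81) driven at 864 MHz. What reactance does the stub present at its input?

X_in ≈ -869 Ω (capacitive)

λ = v/f = 0.81·c / 864 MHz = 0.281 m
βl = 2π·l/λ = 2π × 0.303 = 109°
tan(βl) = -2.9
For a shorted stub, Z_in = jZ_0·tan(βl)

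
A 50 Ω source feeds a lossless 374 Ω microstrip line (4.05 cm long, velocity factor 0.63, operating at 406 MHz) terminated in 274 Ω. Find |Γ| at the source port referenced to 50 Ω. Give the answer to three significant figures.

|Γ| ≈ 0.743

λ = v/f = 0.63·c / 406 MHz = 0.466 m
βl = 2π·l/λ = 2π × 0.087 = 31.3°
tan(βl) = 0.608
Z_in = Z_0·(Z_L + jZ_0·tanβl)/(Z_0 + jZ_L·tanβl) = 313 + j87.9 Ω
Γ_s = (Z_in − Z_s)/(Z_in + Z_s) = (263 + j87.9)/(363 + j87.9), |Γ_s| = 0.743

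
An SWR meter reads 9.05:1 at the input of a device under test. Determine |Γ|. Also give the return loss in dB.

|Γ| = (S − 1)/(S + 1) = (9.05 − 1)/(9.05 + 1) = 8.05/10.1
RL = −20·log₁₀|Γ| = −20·log₁₀(0.801)

|Γ| ≈ 0.801; return loss ≈ 1.93 dB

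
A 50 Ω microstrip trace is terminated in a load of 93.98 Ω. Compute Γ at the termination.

Γ = 0.305

Γ = (Z_L − Z_0)/(Z_L + Z_0) = (93.98 − 50)/(93.98 + 50) = 43.98/144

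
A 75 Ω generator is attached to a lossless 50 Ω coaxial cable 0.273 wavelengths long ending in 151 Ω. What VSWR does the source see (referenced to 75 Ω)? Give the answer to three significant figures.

VSWR ≈ 4.48

βl = 2π × 0.273 = 98.3°
tan(βl) = -6.87
Z_in = Z_0·(Z_L + jZ_0·tanβl)/(Z_0 + jZ_L·tanβl) = 16.9 + j6.46 Ω
Γ_s = (Z_in − Z_s)/(Z_in + Z_s) = (-58.1 + j6.46)/(91.9 + j6.46), |Γ_s| = 0.635
VSWR = (1 + |Γ_s|)/(1 − |Γ_s|)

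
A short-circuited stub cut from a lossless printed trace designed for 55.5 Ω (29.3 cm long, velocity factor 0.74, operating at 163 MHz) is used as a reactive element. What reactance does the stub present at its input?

X_in ≈ 249 Ω (inductive)

λ = v/f = 0.74·c / 163 MHz = 1.36 m
βl = 2π·l/λ = 2π × 0.215 = 77.4°
tan(βl) = 4.49
For a short-circuited stub, Z_in = jZ_0·tan(βl)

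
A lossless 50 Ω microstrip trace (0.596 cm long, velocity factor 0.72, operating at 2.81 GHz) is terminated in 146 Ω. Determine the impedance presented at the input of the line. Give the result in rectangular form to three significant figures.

Z_in ≈ 55.1 − j58.8 Ω

λ = v/f = 0.72·c / 2.81 GHz = 0.0769 m
βl = 2π·l/λ = 2π × 0.0775 = 27.9°
tan(βl) = tan(27.9°) = 0.53
Z_in = Z_0·(Z_L + jZ_0·tanβl)/(Z_0 + jZ_L·tanβl)
     = 50·(146 + j26.5)/(50 + j77.3)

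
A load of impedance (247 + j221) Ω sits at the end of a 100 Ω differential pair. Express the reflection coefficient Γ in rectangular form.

Γ = (Z_L − Z_0)/(Z_L + Z_0) = (147 + j221)/(347 + j221)

Γ ≈ 0.59 + j0.261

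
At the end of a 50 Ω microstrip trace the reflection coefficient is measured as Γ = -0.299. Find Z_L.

Z_L = Z_0·(1 + Γ)/(1 − Γ) = 50·(0.701)/(1.3)

Z_L ≈ 27 Ω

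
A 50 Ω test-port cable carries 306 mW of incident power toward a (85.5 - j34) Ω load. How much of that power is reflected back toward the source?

P_reflected ≈ 37.9 mW

|Γ| = |(35.5 − j34)/(135.5 − j34)| = 0.352
|Γ|² = 0.124
P_refl = |Γ|²·P_inc = 37.9 mW, P_del = (1 − |Γ|²)·P_inc = 268 mW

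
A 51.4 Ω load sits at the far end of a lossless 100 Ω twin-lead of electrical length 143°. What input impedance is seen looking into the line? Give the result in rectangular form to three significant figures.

Z_in ≈ 70.1 − j48.2 Ω

tan(βl) = tan(143°) = -0.754
Z_in = Z_0·(Z_L + jZ_0·tanβl)/(Z_0 + jZ_L·tanβl)
     = 100·(51.4 − j75.4)/(100 − j38.7)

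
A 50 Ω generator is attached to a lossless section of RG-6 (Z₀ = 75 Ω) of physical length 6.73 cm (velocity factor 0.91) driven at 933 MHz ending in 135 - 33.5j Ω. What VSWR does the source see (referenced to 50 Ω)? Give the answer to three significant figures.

λ = v/f = 0.91·c / 933 MHz = 0.293 m
βl = 2π·l/λ = 2π × 0.23 = 82.8°
tan(βl) = 7.92
Z_in = Z_0·(Z_L + jZ_0·tanβl)/(Z_0 + jZ_L·tanβl) = 38.4 + j2.76 Ω
Γ_s = (Z_in − Z_s)/(Z_in + Z_s) = (-11.6 + j2.76)/(88.4 + j2.76), |Γ_s| = 0.134
VSWR = (1 + |Γ_s|)/(1 − |Γ_s|)

VSWR ≈ 1.31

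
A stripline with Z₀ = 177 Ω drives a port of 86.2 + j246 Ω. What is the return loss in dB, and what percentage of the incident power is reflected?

Γ = (-90.8 + j246)/(263.2 + j246), |Γ| = 0.728
RL = −20·log₁₀(0.728) = 2.76 dB
P_refl/P_inc = |Γ|² = 0.53

RL ≈ 2.76 dB; 53% of incident power reflected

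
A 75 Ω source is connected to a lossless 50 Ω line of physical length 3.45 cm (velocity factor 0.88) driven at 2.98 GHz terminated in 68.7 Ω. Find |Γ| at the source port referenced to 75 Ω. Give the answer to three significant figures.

λ = v/f = 0.88·c / 2.98 GHz = 0.0886 m
βl = 2π·l/λ = 2π × 0.389 = 140°
tan(βl) = -0.833
Z_in = Z_0·(Z_L + jZ_0·tanβl)/(Z_0 + jZ_L·tanβl) = 50.4 + j16 Ω
Γ_s = (Z_in − Z_s)/(Z_in + Z_s) = (-24.6 + j16)/(125 + j16), |Γ_s| = 0.232

|Γ| ≈ 0.232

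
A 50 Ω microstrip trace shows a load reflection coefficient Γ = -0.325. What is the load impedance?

Z_L = Z_0·(1 + Γ)/(1 − Γ) = 50·(0.675)/(1.32)

Z_L ≈ 25.5 Ω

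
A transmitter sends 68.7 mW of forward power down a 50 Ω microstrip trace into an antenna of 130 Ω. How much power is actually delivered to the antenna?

Γ = (130 − 50)/(130 + 50) = 0.444
|Γ|² = 0.198
P_refl = |Γ|²·P_inc = 13.6 mW, P_del = (1 − |Γ|²)·P_inc = 55.1 mW

P_delivered ≈ 55.1 mW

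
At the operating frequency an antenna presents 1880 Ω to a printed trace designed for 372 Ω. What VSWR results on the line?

For a purely resistive load, VSWR = R_L/Z_0 or Z_0/R_L (whichever > 1) = 1880/372

VSWR ≈ 5.05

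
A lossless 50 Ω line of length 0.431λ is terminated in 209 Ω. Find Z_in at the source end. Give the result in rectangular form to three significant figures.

βl = 2π × 0.431 = 155°
tan(βl) = tan(155°) = -0.463
Z_in = Z_0·(Z_L + jZ_0·tanβl)/(Z_0 + jZ_L·tanβl)
     = 50·(209 − j23.1)/(50 − j96.7)

Z_in ≈ 53.5 + j80.4 Ω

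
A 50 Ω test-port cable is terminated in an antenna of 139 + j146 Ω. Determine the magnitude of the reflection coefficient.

Γ = (Z_L − Z_0)/(Z_L + Z_0) = (89 + j146)/(189 + j146)
|Γ| = 171/239

|Γ| ≈ 0.716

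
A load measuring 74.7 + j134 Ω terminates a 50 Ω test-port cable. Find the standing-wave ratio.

VSWR ≈ 6.82

Γ = (Z_L − Z_0)/(Z_L + Z_0) = (24.7 + j134)/(124.7 + j134)
|Γ| = 136/183 = 0.744
VSWR = (1 + |Γ|)/(1 − |Γ|) = 1.74/0.256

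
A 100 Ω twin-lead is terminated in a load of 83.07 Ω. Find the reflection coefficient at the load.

Γ = -0.0925

Γ = (Z_L − Z_0)/(Z_L + Z_0) = (83.07 − 100)/(83.07 + 100) = -16.93/183.1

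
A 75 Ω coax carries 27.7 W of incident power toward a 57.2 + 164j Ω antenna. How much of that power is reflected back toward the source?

P_reflected ≈ 17 W

|Γ| = |(-17.8 + j164)/(132.2 + j164)| = 0.783
|Γ|² = 0.613
P_refl = |Γ|²·P_inc = 17 W, P_del = (1 − |Γ|²)·P_inc = 10.7 W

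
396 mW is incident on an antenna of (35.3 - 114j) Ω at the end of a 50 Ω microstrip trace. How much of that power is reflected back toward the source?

|Γ| = |(-14.7 − j114)/(85.3 − j114)| = 0.807
|Γ|² = 0.652
P_refl = |Γ|²·P_inc = 258 mW, P_del = (1 − |Γ|²)·P_inc = 138 mW

P_reflected ≈ 258 mW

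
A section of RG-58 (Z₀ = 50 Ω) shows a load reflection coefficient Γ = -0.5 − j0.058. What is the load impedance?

Z_L = Z_0·(1 + Γ)/(1 − Γ) = 50·(0.5 − j0.058)/(1.5 + j0.058)

Z_L ≈ 16.6 − j2.57 Ω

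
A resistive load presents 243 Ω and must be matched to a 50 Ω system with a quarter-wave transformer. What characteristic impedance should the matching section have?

Z_qwt = √(Z_0·R_L) = √(50 × 243) = √12150

Z_qwt ≈ 110 Ω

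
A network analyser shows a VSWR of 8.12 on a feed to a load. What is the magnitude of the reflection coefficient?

|Γ| = (S − 1)/(S + 1) = (8.12 − 1)/(8.12 + 1) = 7.12/9.12

|Γ| ≈ 0.781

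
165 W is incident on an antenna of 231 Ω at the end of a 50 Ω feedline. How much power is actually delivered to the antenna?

P_delivered ≈ 96.5 W

Γ = (231 − 50)/(231 + 50) = 0.644
|Γ|² = 0.415
P_refl = |Γ|²·P_inc = 68.5 W, P_del = (1 − |Γ|²)·P_inc = 96.5 W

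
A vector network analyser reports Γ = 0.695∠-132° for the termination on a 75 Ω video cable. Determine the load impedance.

Z_L ≈ 16.1 − j32.1 Ω

Z_L = Z_0·(1 + Γ)/(1 − Γ) = 75·(0.535 − j0.516)/(1.47 + j0.516)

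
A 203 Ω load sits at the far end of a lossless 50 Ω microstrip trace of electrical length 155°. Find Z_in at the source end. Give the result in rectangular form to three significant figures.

Z_in ≈ 53.9 + j78.7 Ω

tan(βl) = tan(155°) = -0.466
Z_in = Z_0·(Z_L + jZ_0·tanβl)/(Z_0 + jZ_L·tanβl)
     = 50·(203 − j23.3)/(50 − j94.7)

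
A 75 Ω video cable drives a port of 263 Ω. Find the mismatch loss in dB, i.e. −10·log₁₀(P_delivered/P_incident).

Γ = (263 − 75)/(263 + 75) = 0.556
|Γ|² = 0.309, so P_del/P_inc = 1 − |Γ|² = 0.691
ML = −10·log₁₀(1 − |Γ|²)

mismatch loss ≈ 1.61 dB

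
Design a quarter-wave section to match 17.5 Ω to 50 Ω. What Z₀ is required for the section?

Z_qwt ≈ 29.6 Ω

Z_qwt = √(Z_0·R_L) = √(50 × 17.5) = √875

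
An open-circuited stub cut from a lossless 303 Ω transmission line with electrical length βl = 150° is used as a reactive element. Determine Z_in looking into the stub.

tan(βl) = -0.577
For an open-circuited stub, Z_in = −jZ_0·cot(βl) = −jZ_0/tan(βl)

Z_in ≈ +j525 Ω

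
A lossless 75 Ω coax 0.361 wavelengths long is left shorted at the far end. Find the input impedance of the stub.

Z_in ≈ −j89.5 Ω

βl = 2π × 0.361 = 130°
tan(βl) = -1.19
For a shorted stub, Z_in = jZ_0·tan(βl)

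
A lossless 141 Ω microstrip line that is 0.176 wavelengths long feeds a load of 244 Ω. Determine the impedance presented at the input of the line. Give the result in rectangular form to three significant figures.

Z_in ≈ 94.1 − j43.5 Ω

βl = 2π × 0.176 = 63.4°
tan(βl) = tan(63.4°) = 1.99
Z_in = Z_0·(Z_L + jZ_0·tanβl)/(Z_0 + jZ_L·tanβl)
     = 141·(244 + j281)/(141 + j486)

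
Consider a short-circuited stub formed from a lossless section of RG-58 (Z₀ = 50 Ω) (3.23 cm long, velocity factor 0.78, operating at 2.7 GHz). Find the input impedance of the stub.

λ = v/f = 0.78·c / 2.7 GHz = 0.0867 m
βl = 2π·l/λ = 2π × 0.373 = 134°
tan(βl) = -1.03
For a short-circuited stub, Z_in = jZ_0·tan(βl)

Z_in ≈ −j51.5 Ω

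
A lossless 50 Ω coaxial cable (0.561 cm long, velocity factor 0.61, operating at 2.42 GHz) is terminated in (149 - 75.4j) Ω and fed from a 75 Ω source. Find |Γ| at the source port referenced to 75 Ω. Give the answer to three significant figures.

λ = v/f = 0.61·c / 2.42 GHz = 0.0756 m
βl = 2π·l/λ = 2π × 0.0742 = 26.7°
tan(βl) = 0.503
Z_in = Z_0·(Z_L + jZ_0·tanβl)/(Z_0 + jZ_L·tanβl) = 35 − j58.4 Ω
Γ_s = (Z_in − Z_s)/(Z_in + Z_s) = (-40 − j58.4)/(110 − j58.4), |Γ_s| = 0.569

|Γ| ≈ 0.569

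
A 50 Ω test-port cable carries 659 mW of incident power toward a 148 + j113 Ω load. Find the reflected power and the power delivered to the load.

P_reflected ≈ 284 mW; P_delivered ≈ 375 mW

|Γ| = |(98 + j113)/(198 + j113)| = 0.656
|Γ|² = 0.43
P_refl = |Γ|²·P_inc = 284 mW, P_del = (1 − |Γ|²)·P_inc = 375 mW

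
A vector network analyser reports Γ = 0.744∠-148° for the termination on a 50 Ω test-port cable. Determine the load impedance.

Z_L ≈ 7.93 − j14 Ω

Z_L = Z_0·(1 + Γ)/(1 − Γ) = 50·(0.369 − j0.394)/(1.63 + j0.394)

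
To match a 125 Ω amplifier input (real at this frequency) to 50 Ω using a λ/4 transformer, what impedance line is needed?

Z_qwt = √(Z_0·R_L) = √(50 × 125) = √6250

Z_qwt ≈ 79.1 Ω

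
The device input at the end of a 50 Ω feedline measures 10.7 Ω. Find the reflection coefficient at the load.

Γ = -0.647

Γ = (Z_L − Z_0)/(Z_L + Z_0) = (10.7 − 50)/(10.7 + 50) = -39.3/60.7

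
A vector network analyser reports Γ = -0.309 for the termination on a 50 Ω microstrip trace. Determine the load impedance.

Z_L = Z_0·(1 + Γ)/(1 − Γ) = 50·(0.691)/(1.31)

Z_L ≈ 26.4 Ω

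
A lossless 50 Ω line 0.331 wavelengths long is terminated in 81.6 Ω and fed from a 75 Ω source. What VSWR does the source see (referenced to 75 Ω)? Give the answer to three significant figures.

βl = 2π × 0.331 = 119°
tan(βl) = -1.79
Z_in = Z_0·(Z_L + jZ_0·tanβl)/(Z_0 + jZ_L·tanβl) = 36 + j15.6 Ω
Γ_s = (Z_in − Z_s)/(Z_in + Z_s) = (-39 + j15.6)/(111 + j15.6), |Γ_s| = 0.375
VSWR = (1 + |Γ_s|)/(1 − |Γ_s|)

VSWR ≈ 2.2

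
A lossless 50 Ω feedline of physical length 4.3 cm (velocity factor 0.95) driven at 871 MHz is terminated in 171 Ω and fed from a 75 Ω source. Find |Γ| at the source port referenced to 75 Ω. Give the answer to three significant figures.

λ = v/f = 0.95·c / 871 MHz = 0.327 m
βl = 2π·l/λ = 2π × 0.131 = 47.3°
tan(βl) = 1.08
Z_in = Z_0·(Z_L + jZ_0·tanβl)/(Z_0 + jZ_L·tanβl) = 25.2 − j39.3 Ω
Γ_s = (Z_in − Z_s)/(Z_in + Z_s) = (-49.8 − j39.3)/(100 − j39.3), |Γ_s| = 0.589

|Γ| ≈ 0.589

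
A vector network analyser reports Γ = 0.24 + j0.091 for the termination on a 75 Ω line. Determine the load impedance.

Z_L = Z_0·(1 + Γ)/(1 − Γ) = 75·(1.24 + j0.091)/(0.76 − j0.091)

Z_L ≈ 120 + j23.3 Ω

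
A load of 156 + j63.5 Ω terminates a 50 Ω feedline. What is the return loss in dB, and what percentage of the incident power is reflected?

Γ = (106 + j63.5)/(206 + j63.5), |Γ| = 0.573
RL = −20·log₁₀(0.573) = 4.83 dB
P_refl/P_inc = |Γ|² = 0.329

RL ≈ 4.83 dB; 32.9% of incident power reflected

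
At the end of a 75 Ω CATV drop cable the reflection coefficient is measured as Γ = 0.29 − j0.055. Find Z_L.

Z_L ≈ 135 − j16.3 Ω

Z_L = Z_0·(1 + Γ)/(1 − Γ) = 75·(1.29 − j0.055)/(0.71 + j0.055)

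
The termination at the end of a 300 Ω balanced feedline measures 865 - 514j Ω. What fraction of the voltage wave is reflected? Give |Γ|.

Γ = (Z_L − Z_0)/(Z_L + Z_0) = (565 − j514)/(1165 − j514)
|Γ| = 764/1270

|Γ| ≈ 0.6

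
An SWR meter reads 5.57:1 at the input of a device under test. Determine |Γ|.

|Γ| ≈ 0.696

|Γ| = (S − 1)/(S + 1) = (5.57 − 1)/(5.57 + 1) = 4.57/6.57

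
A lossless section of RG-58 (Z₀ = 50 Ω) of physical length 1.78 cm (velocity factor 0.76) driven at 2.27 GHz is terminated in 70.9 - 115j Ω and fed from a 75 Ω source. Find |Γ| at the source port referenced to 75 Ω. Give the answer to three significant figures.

λ = v/f = 0.76·c / 2.27 GHz = 0.1 m
βl = 2π·l/λ = 2π × 0.177 = 63.8°
tan(βl) = 2.03
Z_in = Z_0·(Z_L + jZ_0·tanβl)/(Z_0 + jZ_L·tanβl) = 8.98 − j6.92 Ω
Γ_s = (Z_in − Z_s)/(Z_in + Z_s) = (-66 − j6.92)/(84 − j6.92), |Γ_s| = 0.788

|Γ| ≈ 0.788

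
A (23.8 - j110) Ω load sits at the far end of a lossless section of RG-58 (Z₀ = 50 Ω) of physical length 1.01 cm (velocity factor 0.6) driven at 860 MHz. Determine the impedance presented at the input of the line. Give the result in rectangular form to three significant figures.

λ = v/f = 0.6·c / 860 MHz = 0.209 m
βl = 2π·l/λ = 2π × 0.0483 = 17.4°
tan(βl) = tan(17.4°) = 0.313
Z_in = Z_0·(Z_L + jZ_0·tanβl)/(Z_0 + jZ_L·tanβl)
     = 50·(23.8 − j94.4)/(84.4 + j7.45)

Z_in ≈ 9.1 − j56.7 Ω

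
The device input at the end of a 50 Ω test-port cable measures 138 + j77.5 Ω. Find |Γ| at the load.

|Γ| ≈ 0.577

Γ = (Z_L − Z_0)/(Z_L + Z_0) = (88 + j77.5)/(188 + j77.5)
|Γ| = 117/203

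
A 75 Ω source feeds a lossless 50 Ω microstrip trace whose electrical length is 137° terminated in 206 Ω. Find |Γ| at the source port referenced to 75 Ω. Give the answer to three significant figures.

|Γ| ≈ 0.629

tan(βl) = -0.933
Z_in = Z_0·(Z_L + jZ_0·tanβl)/(Z_0 + jZ_L·tanβl) = 24.4 + j47.3 Ω
Γ_s = (Z_in − Z_s)/(Z_in + Z_s) = (-50.6 + j47.3)/(99.4 + j47.3), |Γ_s| = 0.629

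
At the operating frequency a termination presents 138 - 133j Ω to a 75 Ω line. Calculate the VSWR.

VSWR ≈ 3.83

Γ = (Z_L − Z_0)/(Z_L + Z_0) = (63 − j133)/(213 − j133)
|Γ| = 147/251 = 0.586
VSWR = (1 + |Γ|)/(1 − |Γ|) = 1.59/0.414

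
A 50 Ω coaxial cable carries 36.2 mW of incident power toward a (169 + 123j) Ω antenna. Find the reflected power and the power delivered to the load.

|Γ| = |(119 + j123)/(219 + j123)| = 0.681
|Γ|² = 0.464
P_refl = |Γ|²·P_inc = 16.8 mW, P_del = (1 − |Γ|²)·P_inc = 19.4 mW

P_reflected ≈ 16.8 mW; P_delivered ≈ 19.4 mW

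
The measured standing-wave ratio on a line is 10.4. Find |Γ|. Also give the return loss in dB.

|Γ| ≈ 0.825; return loss ≈ 1.68 dB

|Γ| = (S − 1)/(S + 1) = (10.4 − 1)/(10.4 + 1) = 9.4/11.4
RL = −20·log₁₀|Γ| = −20·log₁₀(0.825)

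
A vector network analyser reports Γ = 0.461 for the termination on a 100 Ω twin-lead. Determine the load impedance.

Z_L ≈ 271 Ω

Z_L = Z_0·(1 + Γ)/(1 − Γ) = 100·(1.46)/(0.539)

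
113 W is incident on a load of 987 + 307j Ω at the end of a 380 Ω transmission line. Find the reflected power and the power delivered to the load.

|Γ| = |(607 + j307)/(1367 + j307)| = 0.486
|Γ|² = 0.236
P_refl = |Γ|²·P_inc = 26.6 W, P_del = (1 − |Γ|²)·P_inc = 86.4 W

P_reflected ≈ 26.6 W; P_delivered ≈ 86.4 W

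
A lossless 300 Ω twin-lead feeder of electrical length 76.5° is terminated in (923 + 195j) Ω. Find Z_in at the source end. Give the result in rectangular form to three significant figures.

Z_in ≈ 101 − j85.5 Ω

tan(βl) = tan(76.5°) = 4.17
Z_in = Z_0·(Z_L + jZ_0·tanβl)/(Z_0 + jZ_L·tanβl)
     = 300·(923 + j1440)/(-512 + j3840)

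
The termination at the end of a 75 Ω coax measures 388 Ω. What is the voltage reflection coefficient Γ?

Γ = (Z_L − Z_0)/(Z_L + Z_0) = (388 − 75)/(388 + 75) = 313/463

Γ = 0.676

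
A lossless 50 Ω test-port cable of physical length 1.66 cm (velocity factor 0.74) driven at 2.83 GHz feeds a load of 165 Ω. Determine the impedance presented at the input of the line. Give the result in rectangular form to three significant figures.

λ = v/f = 0.74·c / 2.83 GHz = 0.0784 m
βl = 2π·l/λ = 2π × 0.212 = 76.2°
tan(βl) = tan(76.2°) = 4.07
Z_in = Z_0·(Z_L + jZ_0·tanβl)/(Z_0 + jZ_L·tanβl)
     = 50·(165 + j203)/(50 + j671)

Z_in ≈ 16 − j11.1 Ω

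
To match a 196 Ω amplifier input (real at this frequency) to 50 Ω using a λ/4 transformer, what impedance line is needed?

Z_qwt ≈ 99 Ω

Z_qwt = √(Z_0·R_L) = √(50 × 196) = √9800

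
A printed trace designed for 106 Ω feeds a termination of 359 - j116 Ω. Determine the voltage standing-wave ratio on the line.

VSWR ≈ 3.77

Γ = (Z_L − Z_0)/(Z_L + Z_0) = (253 − j116)/(465 − j116)
|Γ| = 278/479 = 0.581
VSWR = (1 + |Γ|)/(1 − |Γ|) = 1.58/0.419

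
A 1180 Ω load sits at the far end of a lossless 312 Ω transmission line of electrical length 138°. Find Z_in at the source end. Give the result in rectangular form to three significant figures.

Z_in ≈ 170 + j297 Ω

tan(βl) = tan(138°) = -0.9
Z_in = Z_0·(Z_L + jZ_0·tanβl)/(Z_0 + jZ_L·tanβl)
     = 312·(1180 − j281)/(312 − j1060)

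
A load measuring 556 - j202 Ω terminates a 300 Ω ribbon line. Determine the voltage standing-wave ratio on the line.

Γ = (Z_L − Z_0)/(Z_L + Z_0) = (256 − j202)/(856 − j202)
|Γ| = 326/880 = 0.371
VSWR = (1 + |Γ|)/(1 − |Γ|) = 1.37/0.629

VSWR ≈ 2.18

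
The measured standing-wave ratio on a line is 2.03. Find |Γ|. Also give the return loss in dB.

|Γ| = (S − 1)/(S + 1) = (2.03 − 1)/(2.03 + 1) = 1.03/3.03
RL = −20·log₁₀|Γ| = −20·log₁₀(0.34)

|Γ| ≈ 0.34; return loss ≈ 9.37 dB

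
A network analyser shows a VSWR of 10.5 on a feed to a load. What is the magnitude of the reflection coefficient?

|Γ| = (S − 1)/(S + 1) = (10.5 − 1)/(10.5 + 1) = 9.5/11.5

|Γ| ≈ 0.826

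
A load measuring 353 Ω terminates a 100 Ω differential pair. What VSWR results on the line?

VSWR ≈ 3.53

Γ = (353 − 100)/(353 + 100) = 0.558
VSWR = (1 + 0.558)/(1 − 0.558)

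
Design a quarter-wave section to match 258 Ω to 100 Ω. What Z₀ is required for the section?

Z_qwt ≈ 161 Ω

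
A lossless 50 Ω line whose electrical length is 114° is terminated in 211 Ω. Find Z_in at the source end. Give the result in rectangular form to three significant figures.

tan(βl) = tan(114°) = -2.25
Z_in = Z_0·(Z_L + jZ_0·tanβl)/(Z_0 + jZ_L·tanβl)
     = 50·(211 − j112)/(50 − j474)

Z_in ≈ 14 + j20.8 Ω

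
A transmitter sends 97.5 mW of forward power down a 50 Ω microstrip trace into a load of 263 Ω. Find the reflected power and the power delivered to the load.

P_reflected ≈ 45.2 mW; P_delivered ≈ 52.3 mW

Γ = (263 − 50)/(263 + 50) = 0.681
|Γ|² = 0.463
P_refl = |Γ|²·P_inc = 45.2 mW, P_del = (1 − |Γ|²)·P_inc = 52.3 mW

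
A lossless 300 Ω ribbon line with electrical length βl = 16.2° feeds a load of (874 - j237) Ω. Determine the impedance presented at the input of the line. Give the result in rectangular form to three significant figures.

tan(βl) = tan(16.2°) = 0.291
Z_in = Z_0·(Z_L + jZ_0·tanβl)/(Z_0 + jZ_L·tanβl)
     = 300·(874 − j150)/(369 + j254)

Z_in ≈ 425 − j415 Ω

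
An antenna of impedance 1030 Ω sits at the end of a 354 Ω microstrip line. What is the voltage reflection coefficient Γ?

Γ = (Z_L − Z_0)/(Z_L + Z_0) = (1030 − 354)/(1030 + 354) = 676/1384

Γ = 0.488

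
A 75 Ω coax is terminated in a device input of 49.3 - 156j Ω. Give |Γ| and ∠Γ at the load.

Γ ≈ 0.793 ∠ -47.9°

Γ = (Z_L − Z_0)/(Z_L + Z_0) = (-25.7 − j156)/(124.3 − j156)
|Γ| = 158/199 = 0.793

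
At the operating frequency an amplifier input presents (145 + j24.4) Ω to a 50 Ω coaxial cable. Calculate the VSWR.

VSWR ≈ 2.99

Γ = (Z_L − Z_0)/(Z_L + Z_0) = (95 + j24.4)/(195 + j24.4)
|Γ| = 98.1/197 = 0.499
VSWR = (1 + |Γ|)/(1 − |Γ|) = 1.5/0.501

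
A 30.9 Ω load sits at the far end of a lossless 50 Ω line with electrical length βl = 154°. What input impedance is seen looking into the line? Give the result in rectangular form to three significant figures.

Z_in ≈ 35.1 − j13.8 Ω

tan(βl) = tan(154°) = -0.488
Z_in = Z_0·(Z_L + jZ_0·tanβl)/(Z_0 + jZ_L·tanβl)
     = 50·(30.9 − j24.4)/(50 − j15.1)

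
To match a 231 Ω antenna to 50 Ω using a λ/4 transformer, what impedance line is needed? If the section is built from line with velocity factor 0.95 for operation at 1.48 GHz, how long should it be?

Z_qwt ≈ 107 Ω; length ≈ 4.81 cm

Z_qwt = √(Z_0·R_L) = √(50 × 231) = √11550
λ = 0.95·c/f = 0.193 m, so l = λ/4 = 0.0481 m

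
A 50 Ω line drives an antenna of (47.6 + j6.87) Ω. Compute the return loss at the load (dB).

RL ≈ 22.6 dB

Γ = (-2.4 + j6.87)/(97.6 + j6.87), |Γ| = 0.0744
RL = −20·log₁₀|Γ| = −20·log₁₀(0.0744)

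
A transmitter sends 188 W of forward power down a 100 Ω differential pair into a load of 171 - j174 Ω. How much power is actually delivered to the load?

P_delivered ≈ 124 W

|Γ| = |(71 − j174)/(271 − j174)| = 0.584
|Γ|² = 0.341
P_refl = |Γ|²·P_inc = 64 W, P_del = (1 − |Γ|²)·P_inc = 124 W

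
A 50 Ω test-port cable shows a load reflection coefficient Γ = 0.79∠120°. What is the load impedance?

Z_L = Z_0·(1 + Γ)/(1 − Γ) = 50·(0.605 + j0.684)/(1.39 − j0.684)

Z_L ≈ 7.79 + j28.3 Ω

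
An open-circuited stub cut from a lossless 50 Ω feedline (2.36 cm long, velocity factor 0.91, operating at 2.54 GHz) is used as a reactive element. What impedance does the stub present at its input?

Z_in ≈ −j9.68 Ω

λ = v/f = 0.91·c / 2.54 GHz = 0.107 m
βl = 2π·l/λ = 2π × 0.22 = 79°
tan(βl) = 5.17
For an open-circuited stub, Z_in = −jZ_0·cot(βl) = −jZ_0/tan(βl)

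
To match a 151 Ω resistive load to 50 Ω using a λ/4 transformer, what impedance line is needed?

Z_qwt = √(Z_0·R_L) = √(50 × 151) = √7550

Z_qwt ≈ 86.9 Ω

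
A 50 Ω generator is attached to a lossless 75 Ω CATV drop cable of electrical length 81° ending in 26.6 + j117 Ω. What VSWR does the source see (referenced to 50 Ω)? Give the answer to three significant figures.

tan(βl) = 6.31
Z_in = Z_0·(Z_L + jZ_0·tanβl)/(Z_0 + jZ_L·tanβl) = 13 − j63.4 Ω
Γ_s = (Z_in − Z_s)/(Z_in + Z_s) = (-37 − j63.4)/(63 − j63.4), |Γ_s| = 0.821
VSWR = (1 + |Γ_s|)/(1 − |Γ_s|)

VSWR ≈ 10.2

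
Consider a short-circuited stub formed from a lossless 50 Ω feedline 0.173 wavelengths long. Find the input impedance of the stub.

βl = 2π × 0.173 = 62.3°
tan(βl) = 1.9
For a short-circuited stub, Z_in = jZ_0·tan(βl)

Z_in ≈ +j95.2 Ω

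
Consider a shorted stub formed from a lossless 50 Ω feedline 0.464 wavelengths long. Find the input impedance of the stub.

βl = 2π × 0.464 = 167°
tan(βl) = -0.23
For a shorted stub, Z_in = jZ_0·tan(βl)

Z_in ≈ −j11.5 Ω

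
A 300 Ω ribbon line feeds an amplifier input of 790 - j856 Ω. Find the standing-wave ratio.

VSWR ≈ 5.94

Γ = (Z_L − Z_0)/(Z_L + Z_0) = (490 − j856)/(1090 − j856)
|Γ| = 986/1390 = 0.712
VSWR = (1 + |Γ|)/(1 − |Γ|) = 1.71/0.288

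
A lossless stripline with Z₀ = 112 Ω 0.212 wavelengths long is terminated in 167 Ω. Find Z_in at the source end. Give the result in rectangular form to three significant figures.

βl = 2π × 0.212 = 76.3°
tan(βl) = tan(76.3°) = 4.11
Z_in = Z_0·(Z_L + jZ_0·tanβl)/(Z_0 + jZ_L·tanβl)
     = 112·(167 + j460)/(112 + j686)

Z_in ≈ 77.5 − j14.6 Ω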